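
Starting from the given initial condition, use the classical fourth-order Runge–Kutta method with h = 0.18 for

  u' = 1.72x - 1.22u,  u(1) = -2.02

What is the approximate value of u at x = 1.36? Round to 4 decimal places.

RK4: k1 = f(x_n, u_n); k2 = f(x_n + h/2, u_n + (h/2)·k1); k3 = f(x_n + h/2, u_n + (h/2)·k2); k4 = f(x_n + h, u_n + h·k3); u_{n+1} = u_n + (h/6)·(k1 + 2k2 + 2k3 + k4).
x=1.000000, u=-2.020000:
  k1 = f(1.000000, -2.020000) = 4.184400
  k2 = f(1.090000, -1.643404) = 3.879753
  k3 = f(1.090000, -1.670822) = 3.913203
  k4 = f(1.180000, -1.315623) = 3.634661
  u ← -2.020000 + (0.18/6)·(k1 + 2k2 + 2k3 + k4) = -1.317851
x=1.180000, u=-1.317851:
  k1 = f(1.180000, -1.317851) = 3.637378
  k2 = f(1.270000, -0.990487) = 3.392794
  k3 = f(1.270000, -1.012499) = 3.419649
  k4 = f(1.360000, -0.702314) = 3.196023
  u ← -1.317851 + (0.18/6)·(k1 + 2k2 + 2k3 + k4) = -0.704102
u(1.36) ≈ -0.7041

-0.7041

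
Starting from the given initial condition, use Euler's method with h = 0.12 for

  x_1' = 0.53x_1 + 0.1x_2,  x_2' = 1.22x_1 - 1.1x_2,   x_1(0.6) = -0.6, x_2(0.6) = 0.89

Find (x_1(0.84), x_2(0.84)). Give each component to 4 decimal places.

-0.6592, 0.5024

Euler on (x_1,x_2): x_1_{n+1} = x_1_n + h·x_1', x_2_{n+1} = x_2_n + h·x_2'.
0.600000: (-0.600000, 0.890000); f=(-0.229000, -1.711000) → (-0.627480, 0.684680)
0.720000: (-0.627480, 0.684680); f=(-0.264096, -1.518674) → (-0.659172, 0.502439)
(x_1(0.84), x_2(0.84)) ≈ (-0.6592, 0.5024)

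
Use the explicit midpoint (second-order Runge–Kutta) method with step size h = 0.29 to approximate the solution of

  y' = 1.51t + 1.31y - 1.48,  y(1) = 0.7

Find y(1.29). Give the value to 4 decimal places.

1.0903

Midpoint: k1 = f(t_n, y_n); k2 = f(t_n + h/2, y_n + (h/2)·k1); y_{n+1} = y_n + h·k2.
t=1.000000, y=0.700000:
  k1 = f(1.000000, 0.700000) = 0.947000
  k2 = f(1.145000, 0.837315) = 1.345833
  y ← 0.700000 + 0.29·1.345833 = 1.090291
y(1.29) ≈ 1.0903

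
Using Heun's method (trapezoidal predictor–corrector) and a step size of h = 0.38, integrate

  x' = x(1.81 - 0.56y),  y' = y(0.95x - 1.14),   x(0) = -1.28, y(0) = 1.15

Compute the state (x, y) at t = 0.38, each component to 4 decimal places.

-2.1751, 0.5690

Heun on (x,y): k1 = f(t_n, state_n); k2 = f(t_n + h, state_n + h·k1); state_{n+1} = state_n + (h/2)·(k1 + k2).
0.000000: (-1.280000, 1.150000)
  k1 = (-1.492480, -2.709400)
  predictor → (-1.847142, 0.120428)
  k2 = (-3.218757, -0.348613)
  → (-2.175135, 0.568977)
(x(0.38), y(0.38)) ≈ (-2.1751, 0.5690)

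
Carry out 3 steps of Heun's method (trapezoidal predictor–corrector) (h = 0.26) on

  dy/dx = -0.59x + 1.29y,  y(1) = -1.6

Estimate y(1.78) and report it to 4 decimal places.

-5.3319

Heun: k1 = f(x_n, y_n); k2 = f(x_n + h, y_n + h·k1); y_{n+1} = y_n + (h/2)·(k1 + k2).
x=1.000000, y=-1.600000:
  k1 = f(1.000000, -1.600000) = -2.654000
  k2 = f(1.260000, -2.290040) = -3.697552
  y ← -1.600000 + (0.26/2)·(-2.654000 + (-3.697552)) = -2.425702
x=1.260000, y=-2.425702:
  k1 = f(1.260000, -2.425702) = -3.872555
  k2 = f(1.520000, -3.432566) = -5.324810
  y ← -2.425702 + (0.26/2)·(-3.872555 + (-5.324810)) = -3.621359
x=1.520000, y=-3.621359:
  k1 = f(1.520000, -3.621359) = -5.568353
  k2 = f(1.780000, -5.069131) = -7.589379
  y ← -3.621359 + (0.26/2)·(-5.568353 + (-7.589379)) = -5.331864
y(1.78) ≈ -5.3319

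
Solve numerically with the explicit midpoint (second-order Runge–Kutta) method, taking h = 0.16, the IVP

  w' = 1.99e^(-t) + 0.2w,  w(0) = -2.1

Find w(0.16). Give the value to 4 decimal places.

Midpoint: k1 = f(t_n, w_n); k2 = f(t_n + h/2, w_n + (h/2)·k1); w_{n+1} = w_n + h·k2.
t=0.000000, w=-2.100000:
  k1 = f(0.000000, -2.100000) = 1.570000
  k2 = f(0.080000, -1.974400) = 1.442122
  w ← -2.100000 + 0.16·1.442122 = -1.869261
w(0.16) ≈ -1.8693

-1.8693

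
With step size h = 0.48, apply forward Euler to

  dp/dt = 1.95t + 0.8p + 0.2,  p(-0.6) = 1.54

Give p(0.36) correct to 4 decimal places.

Euler: p_{n+1} = p_n + h·f(t_n, p_n).
t=-0.600000, p=1.540000: f=0.262000 → p ← 1.540000 + 0.48·0.262000 = 1.665760
t=-0.120000, p=1.665760: f=1.298608 → p ← 1.665760 + 0.48·1.298608 = 2.289092
p(0.36) ≈ 2.2891

2.2891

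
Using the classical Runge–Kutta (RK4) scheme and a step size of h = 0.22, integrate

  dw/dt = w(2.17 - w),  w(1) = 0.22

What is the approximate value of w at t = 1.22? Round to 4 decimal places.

0.3339

RK4: k1 = f(t_n, w_n); k2 = f(t_n + h/2, w_n + (h/2)·k1); k3 = f(t_n + h/2, w_n + (h/2)·k2); k4 = f(t_n + h, w_n + h·k3); w_{n+1} = w_n + (h/6)·(k1 + 2k2 + 2k3 + k4).
t=1.000000, w=0.220000:
  k1 = f(1.000000, 0.220000) = 0.429000
  k2 = f(1.110000, 0.267190) = 0.508412
  k3 = f(1.110000, 0.275925) = 0.522623
  k4 = f(1.220000, 0.334977) = 0.614691
  w ← 0.220000 + (0.22/6)·(k1 + 2k2 + 2k3 + k4) = 0.333878
w(1.22) ≈ 0.3339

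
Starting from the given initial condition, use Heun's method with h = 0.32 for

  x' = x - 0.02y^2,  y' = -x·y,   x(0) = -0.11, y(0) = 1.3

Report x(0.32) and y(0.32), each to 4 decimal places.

Heun on (x,y): k1 = f(t_n, state_n); k2 = f(t_n + h, state_n + h·k1); state_{n+1} = state_n + (h/2)·(k1 + k2).
0.000000: (-0.110000, 1.300000)
  k1 = (-0.143800, 0.143000)
  predictor → (-0.156016, 1.345760)
  k2 = (-0.192237, 0.209960)
  → (-0.163766, 1.356474)
(x(0.32), y(0.32)) ≈ (-0.1638, 1.3565)

-0.1638, 1.3565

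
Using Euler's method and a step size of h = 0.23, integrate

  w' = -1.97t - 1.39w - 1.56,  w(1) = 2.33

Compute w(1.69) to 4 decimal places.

-1.2857

Euler: w_{n+1} = w_n + h·f(t_n, w_n).
t=1.000000, w=2.330000: f=-6.768700 → w ← 2.330000 + 0.23·(-6.768700) = 0.773199
t=1.230000, w=0.773199: f=-5.057847 → w ← 0.773199 + 0.23·(-5.057847) = -0.390106
t=1.460000, w=-0.390106: f=-3.893953 → w ← -0.390106 + 0.23·(-3.893953) = -1.285715
w(1.69) ≈ -1.2857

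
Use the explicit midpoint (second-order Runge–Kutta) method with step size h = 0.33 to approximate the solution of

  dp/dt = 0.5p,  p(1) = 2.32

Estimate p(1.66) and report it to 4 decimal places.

3.2228

Midpoint: k1 = f(t_n, p_n); k2 = f(t_n + h/2, p_n + (h/2)·k1); p_{n+1} = p_n + h·k2.
t=1.000000, p=2.320000:
  k1 = f(1.000000, 2.320000) = 1.160000
  k2 = f(1.165000, 2.511400) = 1.255700
  p ← 2.320000 + 0.33·1.255700 = 2.734381
t=1.330000, p=2.734381:
  k1 = f(1.330000, 2.734381) = 1.367190
  k2 = f(1.495000, 2.959967) = 1.479984
  p ← 2.734381 + 0.33·1.479984 = 3.222776
p(1.66) ≈ 3.2228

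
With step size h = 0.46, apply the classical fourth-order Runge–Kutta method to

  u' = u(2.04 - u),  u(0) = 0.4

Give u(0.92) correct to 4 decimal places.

RK4: k1 = f(s_n, u_n); k2 = f(s_n + h/2, u_n + (h/2)·k1); k3 = f(s_n + h/2, u_n + (h/2)·k2); k4 = f(s_n + h, u_n + h·k3); u_{n+1} = u_n + (h/6)·(k1 + 2k2 + 2k3 + k4).
s=0.000000, u=0.400000:
  k1 = f(0.000000, 0.400000) = 0.656000
  k2 = f(0.230000, 0.550880) = 0.820326
  k3 = f(0.230000, 0.588675) = 0.854359
  k4 = f(0.460000, 0.793005) = 0.988873
  u ← 0.400000 + (0.46/6)·(k1 + 2k2 + 2k3 + k4) = 0.782892
s=0.460000, u=0.782892:
  k1 = f(0.460000, 0.782892) = 0.984180
  k2 = f(0.690000, 1.009253) = 1.040285
  k3 = f(0.690000, 1.022157) = 1.040395
  k4 = f(0.920000, 1.261474) = 0.982090
  u ← 0.782892 + (0.46/6)·(k1 + 2k2 + 2k3 + k4) = 1.252677
u(0.92) ≈ 1.2527

1.2527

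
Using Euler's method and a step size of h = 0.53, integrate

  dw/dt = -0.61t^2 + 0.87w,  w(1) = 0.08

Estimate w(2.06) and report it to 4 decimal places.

Euler: w_{n+1} = w_n + h·f(t_n, w_n).
t=1.000000, w=0.080000: f=-0.540400 → w ← 0.080000 + 0.53·(-0.540400) = -0.206412
t=1.530000, w=-0.206412: f=-1.607527 → w ← -0.206412 + 0.53·(-1.607527) = -1.058402
w(2.06) ≈ -1.0584

-1.0584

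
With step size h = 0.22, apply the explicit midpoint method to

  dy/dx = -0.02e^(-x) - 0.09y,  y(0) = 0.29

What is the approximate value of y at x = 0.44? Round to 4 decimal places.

Midpoint: k1 = f(x_n, y_n); k2 = f(x_n + h/2, y_n + (h/2)·k1); y_{n+1} = y_n + h·k2.
x=0.000000, y=0.290000:
  k1 = f(0.000000, 0.290000) = -0.046100
  k2 = f(0.110000, 0.284929) = -0.043560
  y ← 0.290000 + 0.22·(-0.043560) = 0.280417
x=0.220000, y=0.280417:
  k1 = f(0.220000, 0.280417) = -0.041288
  k2 = f(0.330000, 0.275875) = -0.039207
  y ← 0.280417 + 0.22·(-0.039207) = 0.271791
y(0.44) ≈ 0.2718

0.2718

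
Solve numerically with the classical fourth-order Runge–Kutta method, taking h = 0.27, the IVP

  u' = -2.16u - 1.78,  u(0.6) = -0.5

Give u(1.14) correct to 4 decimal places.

-0.7229

RK4: k1 = f(x_n, u_n); k2 = f(x_n + h/2, u_n + (h/2)·k1); k3 = f(x_n + h/2, u_n + (h/2)·k2); k4 = f(x_n + h, u_n + h·k3); u_{n+1} = u_n + (h/6)·(k1 + 2k2 + 2k3 + k4).
x=0.600000, u=-0.500000:
  k1 = f(0.600000, -0.500000) = -0.700000
  k2 = f(0.735000, -0.594500) = -0.495880
  k3 = f(0.735000, -0.566944) = -0.555401
  k4 = f(0.870000, -0.649958) = -0.376090
  u ← -0.500000 + (0.27/6)·(k1 + 2k2 + 2k3 + k4) = -0.643039
x=0.870000, u=-0.643039:
  k1 = f(0.870000, -0.643039) = -0.391035
  k2 = f(1.005000, -0.695829) = -0.277009
  k3 = f(1.005000, -0.680436) = -0.310259
  k4 = f(1.140000, -0.726809) = -0.210092
  u ← -0.643039 + (0.27/6)·(k1 + 2k2 + 2k3 + k4) = -0.722944
u(1.14) ≈ -0.7229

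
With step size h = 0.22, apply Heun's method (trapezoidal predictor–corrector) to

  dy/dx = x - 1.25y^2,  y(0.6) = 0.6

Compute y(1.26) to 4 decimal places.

0.8173

Heun: k1 = f(x_n, y_n); k2 = f(x_n + h, y_n + h·k1); y_{n+1} = y_n + (h/2)·(k1 + k2).
x=0.600000, y=0.600000:
  k1 = f(0.600000, 0.600000) = 0.150000
  k2 = f(0.820000, 0.633000) = 0.319139
  y ← 0.600000 + (0.22/2)·(0.150000 + 0.319139) = 0.651605
x=0.820000, y=0.651605:
  k1 = f(0.820000, 0.651605) = 0.289263
  k2 = f(1.040000, 0.715243) = 0.400534
  y ← 0.651605 + (0.22/2)·(0.289263 + 0.400534) = 0.727483
x=1.040000, y=0.727483:
  k1 = f(1.040000, 0.727483) = 0.378461
  k2 = f(1.260000, 0.810744) = 0.438367
  y ← 0.727483 + (0.22/2)·(0.378461 + 0.438367) = 0.817334
y(1.26) ≈ 0.8173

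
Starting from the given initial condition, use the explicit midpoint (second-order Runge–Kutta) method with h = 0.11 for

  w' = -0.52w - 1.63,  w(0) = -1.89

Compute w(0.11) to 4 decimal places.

-1.9592

Midpoint: k1 = f(x_n, w_n); k2 = f(x_n + h/2, w_n + (h/2)·k1); w_{n+1} = w_n + h·k2.
x=0.000000, w=-1.890000:
  k1 = f(0.000000, -1.890000) = -0.647200
  k2 = f(0.055000, -1.925596) = -0.628690
  w ← -1.890000 + 0.11·(-0.628690) = -1.959156
w(0.11) ≈ -1.9592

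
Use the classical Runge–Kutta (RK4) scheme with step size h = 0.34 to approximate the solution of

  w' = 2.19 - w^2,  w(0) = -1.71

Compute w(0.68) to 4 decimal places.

-4.7525

RK4: k1 = f(x_n, w_n); k2 = f(x_n + h/2, w_n + (h/2)·k1); k3 = f(x_n + h/2, w_n + (h/2)·k2); k4 = f(x_n + h, w_n + h·k3); w_{n+1} = w_n + (h/6)·(k1 + 2k2 + 2k3 + k4).
x=0.000000, w=-1.710000:
  k1 = f(0.000000, -1.710000) = -0.734100
  k2 = f(0.170000, -1.834797) = -1.176480
  k3 = f(0.170000, -1.910002) = -1.458106
  k4 = f(0.340000, -2.205756) = -2.675360
  w ← -1.710000 + (0.34/6)·(k1 + 2k2 + 2k3 + k4) = -2.201789
x=0.340000, w=-2.201789:
  k1 = f(0.340000, -2.201789) = -2.657876
  k2 = f(0.510000, -2.653628) = -4.851742
  k3 = f(0.510000, -3.026585) = -6.970218
  k4 = f(0.680000, -4.571663) = -18.710105
  w ← -2.201789 + (0.34/6)·(k1 + 2k2 + 2k3 + k4) = -4.752464
w(0.68) ≈ -4.7525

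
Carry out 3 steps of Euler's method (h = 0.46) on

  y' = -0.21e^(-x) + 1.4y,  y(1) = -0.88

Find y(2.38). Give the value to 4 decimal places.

-4.0572

Euler: y_{n+1} = y_n + h·f(x_n, y_n).
x=1.000000, y=-0.880000: f=-1.309255 → y ← -0.880000 + 0.46·(-1.309255) = -1.482257
x=1.460000, y=-1.482257: f=-2.123930 → y ← -1.482257 + 0.46·(-2.123930) = -2.459265
x=1.920000, y=-2.459265: f=-3.473758 → y ← -2.459265 + 0.46·(-3.473758) = -4.057194
y(2.38) ≈ -4.0572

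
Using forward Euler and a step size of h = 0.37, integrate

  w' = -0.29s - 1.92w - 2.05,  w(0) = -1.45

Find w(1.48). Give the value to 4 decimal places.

Euler: w_{n+1} = w_n + h·f(s_n, w_n).
s=0.000000, w=-1.450000: f=0.734000 → w ← -1.450000 + 0.37·0.734000 = -1.178420
s=0.370000, w=-1.178420: f=0.105266 → w ← -1.178420 + 0.37·0.105266 = -1.139471
s=0.740000, w=-1.139471: f=-0.076815 → w ← -1.139471 + 0.37·(-0.076815) = -1.167893
s=1.110000, w=-1.167893: f=-0.129546 → w ← -1.167893 + 0.37·(-0.129546) = -1.215825
w(1.48) ≈ -1.2158

-1.2158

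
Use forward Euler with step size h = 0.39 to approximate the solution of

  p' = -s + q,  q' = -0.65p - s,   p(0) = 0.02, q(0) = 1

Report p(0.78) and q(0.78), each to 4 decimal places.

0.6459, 0.7389

Euler on (p,q): p_{n+1} = p_n + h·p', q_{n+1} = q_n + h·q'.
0.000000: (0.020000, 1.000000); f=(1.000000, -0.013000) → (0.410000, 0.994930)
0.390000: (0.410000, 0.994930); f=(0.604930, -0.656500) → (0.645923, 0.738895)
(p(0.78), q(0.78)) ≈ (0.6459, 0.7389)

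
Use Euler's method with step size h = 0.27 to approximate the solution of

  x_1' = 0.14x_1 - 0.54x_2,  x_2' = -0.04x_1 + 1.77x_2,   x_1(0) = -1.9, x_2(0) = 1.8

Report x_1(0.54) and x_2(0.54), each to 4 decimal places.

Euler on (x_1,x_2): x_1_{n+1} = x_1_n + h·x_1', x_2_{n+1} = x_2_n + h·x_2'.
0.000000: (-1.900000, 1.800000); f=(-1.238000, 3.262000) → (-2.234260, 2.680740)
0.270000: (-2.234260, 2.680740); f=(-1.760396, 4.834280) → (-2.709567, 3.985996)
(x_1(0.54), x_2(0.54)) ≈ (-2.7096, 3.9860)

-2.7096, 3.9860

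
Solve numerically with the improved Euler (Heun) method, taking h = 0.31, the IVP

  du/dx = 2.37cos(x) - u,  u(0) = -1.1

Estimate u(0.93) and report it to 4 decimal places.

0.7111

Heun: k1 = f(x_n, u_n); k2 = f(x_n + h, u_n + h·k1); u_{n+1} = u_n + (h/2)·(k1 + k2).
x=0.000000, u=-1.100000:
  k1 = f(0.000000, -1.100000) = 3.470000
  k2 = f(0.310000, -0.024300) = 2.281331
  u ← -1.100000 + (0.31/2)·(3.470000 + 2.281331) = -0.208544
x=0.310000, u=-0.208544:
  k1 = f(0.310000, -0.208544) = 2.465574
  k2 = f(0.620000, 0.555784) = 1.373108
  u ← -0.208544 + (0.31/2)·(2.465574 + 1.373108) = 0.386452
x=0.620000, u=0.386452:
  k1 = f(0.620000, 0.386452) = 1.542440
  k2 = f(0.930000, 0.864608) = 0.552258
  u ← 0.386452 + (0.31/2)·(1.542440 + 0.552258) = 0.711130
u(0.93) ≈ 0.7111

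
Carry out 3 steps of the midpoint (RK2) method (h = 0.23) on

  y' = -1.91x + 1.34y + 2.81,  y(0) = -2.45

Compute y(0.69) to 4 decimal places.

Midpoint: k1 = f(x_n, y_n); k2 = f(x_n + h/2, y_n + (h/2)·k1); y_{n+1} = y_n + h·k2.
x=0.000000, y=-2.450000:
  k1 = f(0.000000, -2.450000) = -0.473000
  k2 = f(0.115000, -2.504395) = -0.765539
  y ← -2.450000 + 0.23·(-0.765539) = -2.626074
x=0.230000, y=-2.626074:
  k1 = f(0.230000, -2.626074) = -1.148239
  k2 = f(0.345000, -2.758122) = -1.544833
  y ← -2.626074 + 0.23·(-1.544833) = -2.981386
x=0.460000, y=-2.981386:
  k1 = f(0.460000, -2.981386) = -2.063657
  k2 = f(0.575000, -3.218706) = -2.601316
  y ← -2.981386 + 0.23·(-2.601316) = -3.579688
y(0.69) ≈ -3.5797

-3.5797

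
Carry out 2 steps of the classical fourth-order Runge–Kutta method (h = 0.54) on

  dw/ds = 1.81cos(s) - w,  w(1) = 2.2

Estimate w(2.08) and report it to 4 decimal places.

0.6714

RK4: k1 = f(s_n, w_n); k2 = f(s_n + h/2, w_n + (h/2)·k1); k3 = f(s_n + h/2, w_n + (h/2)·k2); k4 = f(s_n + h, w_n + h·k3); w_{n+1} = w_n + (h/6)·(k1 + 2k2 + 2k3 + k4).
s=1.000000, w=2.200000:
  k1 = f(1.000000, 2.200000) = -1.222053
  k2 = f(1.270000, 1.870046) = -1.333777
  k3 = f(1.270000, 1.839880) = -1.303612
  k4 = f(1.540000, 1.496050) = -1.440317
  w ← 2.200000 + (0.54/6)·(k1 + 2k2 + 2k3 + k4) = 1.485657
s=1.540000, w=1.485657:
  k1 = f(1.540000, 1.485657) = -1.429924
  k2 = f(1.810000, 1.099577) = -1.528419
  k3 = f(1.810000, 1.072984) = -1.501825
  k4 = f(2.080000, 0.674671) = -1.557014
  w ← 1.485657 + (0.54/6)·(k1 + 2k2 + 2k3 + k4) = 0.671388
w(2.08) ≈ 0.6714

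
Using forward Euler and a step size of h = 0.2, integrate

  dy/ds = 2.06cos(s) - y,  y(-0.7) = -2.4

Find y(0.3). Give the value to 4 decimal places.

Euler: y_{n+1} = y_n + h·f(s_n, y_n).
s=-0.700000, y=-2.400000: f=3.975575 → y ← -2.400000 + 0.2·3.975575 = -1.604885
s=-0.500000, y=-1.604885: f=3.412705 → y ← -1.604885 + 0.2·3.412705 = -0.922344
s=-0.300000, y=-0.922344: f=2.890337 → y ← -0.922344 + 0.2·2.890337 = -0.344277
s=-0.100000, y=-0.344277: f=2.393985 → y ← -0.344277 + 0.2·2.393985 = 0.134520
s=0.100000, y=0.134520: f=1.915188 → y ← 0.134520 + 0.2·1.915188 = 0.517558
y(0.3) ≈ 0.5176

0.5176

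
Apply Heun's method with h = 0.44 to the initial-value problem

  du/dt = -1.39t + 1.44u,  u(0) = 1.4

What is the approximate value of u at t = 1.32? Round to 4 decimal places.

Heun: k1 = f(t_n, u_n); k2 = f(t_n + h, u_n + h·k1); u_{n+1} = u_n + (h/2)·(k1 + k2).
t=0.000000, u=1.400000:
  k1 = f(0.000000, 1.400000) = 2.016000
  k2 = f(0.440000, 2.287040) = 2.681738
  u ← 1.400000 + (0.44/2)·(2.016000 + 2.681738) = 2.433502
t=0.440000, u=2.433502:
  k1 = f(0.440000, 2.433502) = 2.892643
  k2 = f(0.880000, 3.706265) = 4.113822
  u ← 2.433502 + (0.44/2)·(2.892643 + 4.113822) = 3.974925
t=0.880000, u=3.974925:
  k1 = f(0.880000, 3.974925) = 4.500691
  k2 = f(1.320000, 5.955229) = 6.740730
  u ← 3.974925 + (0.44/2)·(4.500691 + 6.740730) = 6.448037
u(1.32) ≈ 6.4480

6.4480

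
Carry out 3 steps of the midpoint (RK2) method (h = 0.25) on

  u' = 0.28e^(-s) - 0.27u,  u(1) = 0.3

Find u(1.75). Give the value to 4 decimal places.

0.2933

Midpoint: k1 = f(s_n, u_n); k2 = f(s_n + h/2, u_n + (h/2)·k1); u_{n+1} = u_n + h·k2.
s=1.000000, u=0.300000:
  k1 = f(1.000000, 0.300000) = 0.022006
  k2 = f(1.125000, 0.302751) = 0.009160
  u ← 0.300000 + 0.25·0.009160 = 0.302290
s=1.250000, u=0.302290:
  k1 = f(1.250000, 0.302290) = -0.001397
  k2 = f(1.375000, 0.302115) = -0.010776
  u ← 0.302290 + 0.25·(-0.010776) = 0.299596
s=1.500000, u=0.299596:
  k1 = f(1.500000, 0.299596) = -0.018414
  k2 = f(1.625000, 0.297294) = -0.025134
  u ← 0.299596 + 0.25·(-0.025134) = 0.293312
u(1.75) ≈ 0.2933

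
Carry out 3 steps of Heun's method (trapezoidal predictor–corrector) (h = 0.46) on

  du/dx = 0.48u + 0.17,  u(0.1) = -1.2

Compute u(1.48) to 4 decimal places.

Heun: k1 = f(x_n, u_n); k2 = f(x_n + h, u_n + h·k1); u_{n+1} = u_n + (h/2)·(k1 + k2).
x=0.100000, u=-1.200000:
  k1 = f(0.100000, -1.200000) = -0.406000
  k2 = f(0.560000, -1.386760) = -0.495645
  u ← -1.200000 + (0.46/2)·(-0.406000 + (-0.495645)) = -1.407378
x=0.560000, u=-1.407378:
  k1 = f(0.560000, -1.407378) = -0.505542
  k2 = f(1.020000, -1.639927) = -0.617165
  u ← -1.407378 + (0.46/2)·(-0.505542 + (-0.617165)) = -1.665601
x=1.020000, u=-1.665601:
  k1 = f(1.020000, -1.665601) = -0.629488
  k2 = f(1.480000, -1.955166) = -0.768479
  u ← -1.665601 + (0.46/2)·(-0.629488 + (-0.768479)) = -1.987133
u(1.48) ≈ -1.9871

-1.9871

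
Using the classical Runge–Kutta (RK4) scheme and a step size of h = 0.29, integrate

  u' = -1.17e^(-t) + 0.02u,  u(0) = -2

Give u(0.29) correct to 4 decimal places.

-2.3071

RK4: k1 = f(t_n, u_n); k2 = f(t_n + h/2, u_n + (h/2)·k1); k3 = f(t_n + h/2, u_n + (h/2)·k2); k4 = f(t_n + h, u_n + h·k3); u_{n+1} = u_n + (h/6)·(k1 + 2k2 + 2k3 + k4).
t=0.000000, u=-2.000000:
  k1 = f(0.000000, -2.000000) = -1.210000
  k2 = f(0.145000, -2.175450) = -1.055585
  k3 = f(0.145000, -2.153060) = -1.055137
  k4 = f(0.290000, -2.305990) = -0.921588
  u ← -2.000000 + (0.29/6)·(k1 + 2k2 + 2k3 + k4) = -2.307063
u(0.29) ≈ -2.3071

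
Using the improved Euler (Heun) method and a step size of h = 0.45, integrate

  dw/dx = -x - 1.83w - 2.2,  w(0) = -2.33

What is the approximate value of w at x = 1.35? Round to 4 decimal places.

-1.8368

Heun: k1 = f(x_n, w_n); k2 = f(x_n + h, w_n + h·k1); w_{n+1} = w_n + (h/2)·(k1 + k2).
x=0.000000, w=-2.330000:
  k1 = f(0.000000, -2.330000) = 2.063900
  k2 = f(0.450000, -1.401245) = -0.085722
  w ← -2.330000 + (0.45/2)·(2.063900 + (-0.085722)) = -1.884910
x=0.450000, w=-1.884910:
  k1 = f(0.450000, -1.884910) = 0.799385
  k2 = f(0.900000, -1.525187) = -0.308909
  w ← -1.884910 + (0.45/2)·(0.799385 + (-0.308909)) = -1.774553
x=0.900000, w=-1.774553:
  k1 = f(0.900000, -1.774553) = 0.147431
  k2 = f(1.350000, -1.708209) = -0.423978
  w ← -1.774553 + (0.45/2)·(0.147431 + (-0.423978)) = -1.836776
w(1.35) ≈ -1.8368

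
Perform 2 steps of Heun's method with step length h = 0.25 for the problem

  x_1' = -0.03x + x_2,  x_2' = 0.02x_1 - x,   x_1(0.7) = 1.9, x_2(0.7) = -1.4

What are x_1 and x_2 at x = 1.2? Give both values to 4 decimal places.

Heun on (x_1,x_2): k1 = f(x_n, state_n); k2 = f(x_n + h, state_n + h·k1); state_{n+1} = state_n + (h/2)·(k1 + k2).
0.700000: (1.900000, -1.400000)
  k1 = (-1.421000, -0.662000)
  predictor → (1.544750, -1.565500)
  k2 = (-1.594000, -0.919105)
  → (1.523125, -1.597638)
0.950000: (1.523125, -1.597638)
  k1 = (-1.626138, -0.919538)
  predictor → (1.116590, -1.827522)
  k2 = (-1.863522, -1.177668)
  → (1.086917, -1.859789)
(x_1(1.2), x_2(1.2)) ≈ (1.0869, -1.8598)

1.0869, -1.8598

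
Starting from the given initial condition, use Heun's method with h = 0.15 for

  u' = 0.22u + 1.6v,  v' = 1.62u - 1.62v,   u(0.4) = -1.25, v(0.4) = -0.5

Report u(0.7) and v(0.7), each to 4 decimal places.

Heun on (u,v): k1 = f(t_n, state_n); k2 = f(t_n + h, state_n + h·k1); state_{n+1} = state_n + (h/2)·(k1 + k2).
0.400000: (-1.250000, -0.500000)
  k1 = (-1.075000, -1.215000)
  predictor → (-1.411250, -0.682250)
  k2 = (-1.402075, -1.180980)
  → (-1.435781, -0.679698)
0.550000: (-1.435781, -0.679698)
  k1 = (-1.403389, -1.224853)
  predictor → (-1.646289, -0.863426)
  k2 = (-1.743666, -1.268237)
  → (-1.671810, -0.866680)
(u(0.7), v(0.7)) ≈ (-1.6718, -0.8667)

-1.6718, -0.8667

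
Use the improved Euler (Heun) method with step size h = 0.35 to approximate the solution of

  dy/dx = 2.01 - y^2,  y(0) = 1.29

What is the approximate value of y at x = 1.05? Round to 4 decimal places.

Heun: k1 = f(x_n, y_n); k2 = f(x_n + h, y_n + h·k1); y_{n+1} = y_n + (h/2)·(k1 + k2).
x=0.000000, y=1.290000:
  k1 = f(0.000000, 1.290000) = 0.345900
  k2 = f(0.350000, 1.411065) = 0.018896
  y ← 1.290000 + (0.35/2)·(0.345900 + 0.018896) = 1.353839
x=0.350000, y=1.353839:
  k1 = f(0.350000, 1.353839) = 0.177119
  k2 = f(0.700000, 1.415831) = 0.005423
  y ← 1.353839 + (0.35/2)·(0.177119 + 0.005423) = 1.385784
x=0.700000, y=1.385784:
  k1 = f(0.700000, 1.385784) = 0.089603
  k2 = f(1.050000, 1.417145) = 0.001700
  y ← 1.385784 + (0.35/2)·(0.089603 + 0.001700) = 1.401762
y(1.05) ≈ 1.4018

1.4018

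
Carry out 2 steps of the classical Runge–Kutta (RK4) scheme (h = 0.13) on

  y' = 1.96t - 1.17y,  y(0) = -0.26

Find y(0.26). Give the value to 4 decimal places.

RK4: k1 = f(t_n, y_n); k2 = f(t_n + h/2, y_n + (h/2)·k1); k3 = f(t_n + h/2, y_n + (h/2)·k2); k4 = f(t_n + h, y_n + h·k3); y_{n+1} = y_n + (h/6)·(k1 + 2k2 + 2k3 + k4).
t=0.000000, y=-0.260000:
  k1 = f(0.000000, -0.260000) = 0.304200
  k2 = f(0.065000, -0.240227) = 0.408466
  k3 = f(0.065000, -0.233450) = 0.400536
  k4 = f(0.130000, -0.207930) = 0.498078
  y ← -0.260000 + (0.13/6)·(k1 + 2k2 + 2k3 + k4) = -0.207561
t=0.130000, y=-0.207561:
  k1 = f(0.130000, -0.207561) = 0.497646
  k2 = f(0.195000, -0.175214) = 0.587200
  k3 = f(0.195000, -0.169393) = 0.580389
  k4 = f(0.260000, -0.132110) = 0.664169
  y ← -0.207561 + (0.13/6)·(k1 + 2k2 + 2k3 + k4) = -0.131792
y(0.26) ≈ -0.1318

-0.1318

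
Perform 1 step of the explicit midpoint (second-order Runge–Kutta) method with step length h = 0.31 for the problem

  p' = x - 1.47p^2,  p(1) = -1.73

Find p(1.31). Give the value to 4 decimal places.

Midpoint: k1 = f(x_n, p_n); k2 = f(x_n + h/2, p_n + (h/2)·k1); p_{n+1} = p_n + h·k2.
x=1.000000, p=-1.730000:
  k1 = f(1.000000, -1.730000) = -3.399563
  k2 = f(1.155000, -2.256932) = -6.332803
  p ← -1.730000 + 0.31·(-6.332803) = -3.693169
p(1.31) ≈ -3.6932

-3.6932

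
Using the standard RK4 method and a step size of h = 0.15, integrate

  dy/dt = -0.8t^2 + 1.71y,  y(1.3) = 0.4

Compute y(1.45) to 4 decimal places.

RK4: k1 = f(t_n, y_n); k2 = f(t_n + h/2, y_n + (h/2)·k1); k3 = f(t_n + h/2, y_n + (h/2)·k2); k4 = f(t_n + h, y_n + h·k3); y_{n+1} = y_n + (h/6)·(k1 + 2k2 + 2k3 + k4).
t=1.300000, y=0.400000:
  k1 = f(1.300000, 0.400000) = -0.668000
  k2 = f(1.375000, 0.349900) = -0.914171
  k3 = f(1.375000, 0.331437) = -0.945742
  k4 = f(1.450000, 0.258139) = -1.240583
  y ← 0.400000 + (0.15/6)·(k1 + 2k2 + 2k3 + k4) = 0.259290
y(1.45) ≈ 0.2593

0.2593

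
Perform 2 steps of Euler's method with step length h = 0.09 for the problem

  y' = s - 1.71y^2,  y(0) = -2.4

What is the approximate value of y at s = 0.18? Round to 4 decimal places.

-4.9406

Euler: y_{n+1} = y_n + h·f(s_n, y_n).
s=0.000000, y=-2.400000: f=-9.849600 → y ← -2.400000 + 0.09·(-9.849600) = -3.286464
s=0.090000, y=-3.286464: f=-18.379446 → y ← -3.286464 + 0.09·(-18.379446) = -4.940614
y(0.18) ≈ -4.9406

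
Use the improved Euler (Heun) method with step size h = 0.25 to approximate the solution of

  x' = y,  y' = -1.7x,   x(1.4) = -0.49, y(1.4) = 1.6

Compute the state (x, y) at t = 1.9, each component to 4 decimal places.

0.3702, 1.6589

Heun on (x,y): k1 = f(t_n, state_n); k2 = f(t_n + h, state_n + h·k1); state_{n+1} = state_n + (h/2)·(k1 + k2).
1.400000: (-0.490000, 1.600000)
  k1 = (1.600000, 0.833000)
  predictor → (-0.090000, 1.808250)
  k2 = (1.808250, 0.153000)
  → (-0.063969, 1.723250)
1.650000: (-0.063969, 1.723250)
  k1 = (1.723250, 0.108747)
  predictor → (0.366844, 1.750437)
  k2 = (1.750437, -0.623634)
  → (0.370242, 1.658889)
(x(1.9), y(1.9)) ≈ (0.3702, 1.6589)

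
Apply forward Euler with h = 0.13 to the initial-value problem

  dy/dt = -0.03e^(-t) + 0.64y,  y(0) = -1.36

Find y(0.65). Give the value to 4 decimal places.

-2.0465

Euler: y_{n+1} = y_n + h·f(t_n, y_n).
t=0.000000, y=-1.360000: f=-0.900400 → y ← -1.360000 + 0.13·(-0.900400) = -1.477052
t=0.130000, y=-1.477052: f=-0.971656 → y ← -1.477052 + 0.13·(-0.971656) = -1.603367
t=0.260000, y=-1.603367: f=-1.049287 → y ← -1.603367 + 0.13·(-1.049287) = -1.739775
t=0.390000, y=-1.739775: f=-1.133767 → y ← -1.739775 + 0.13·(-1.133767) = -1.887164
t=0.520000, y=-1.887164: f=-1.225621 → y ← -1.887164 + 0.13·(-1.225621) = -2.046495
y(0.65) ≈ -2.0465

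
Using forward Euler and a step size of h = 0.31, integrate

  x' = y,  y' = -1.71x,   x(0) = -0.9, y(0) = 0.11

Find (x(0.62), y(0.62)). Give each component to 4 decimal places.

-0.6839, 1.0461

Euler on (x,y): x_{n+1} = x_n + h·x', y_{n+1} = y_n + h·y'.
0.000000: (-0.900000, 0.110000); f=(0.110000, 1.539000) → (-0.865900, 0.587090)
0.310000: (-0.865900, 0.587090); f=(0.587090, 1.480689) → (-0.683902, 1.046104)
(x(0.62), y(0.62)) ≈ (-0.6839, 1.0461)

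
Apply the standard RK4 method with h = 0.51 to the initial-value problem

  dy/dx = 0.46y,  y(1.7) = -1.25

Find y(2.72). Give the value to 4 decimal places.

-1.9984

RK4: k1 = f(x_n, y_n); k2 = f(x_n + h/2, y_n + (h/2)·k1); k3 = f(x_n + h/2, y_n + (h/2)·k2); k4 = f(x_n + h, y_n + h·k3); y_{n+1} = y_n + (h/6)·(k1 + 2k2 + 2k3 + k4).
x=1.700000, y=-1.250000:
  k1 = f(1.700000, -1.250000) = -0.575000
  k2 = f(1.955000, -1.396625) = -0.642448
  k3 = f(1.955000, -1.413824) = -0.650359
  k4 = f(2.210000, -1.581683) = -0.727574
  y ← -1.250000 + (0.51/6)·(k1 + 2k2 + 2k3 + k4) = -1.580496
x=2.210000, y=-1.580496:
  k1 = f(2.210000, -1.580496) = -0.727028
  k2 = f(2.465000, -1.765888) = -0.812309
  k3 = f(2.465000, -1.787635) = -0.822312
  k4 = f(2.720000, -1.999875) = -0.919943
  y ← -1.580496 + (0.51/6)·(k1 + 2k2 + 2k3 + k4) = -1.998374
y(2.72) ≈ -1.9984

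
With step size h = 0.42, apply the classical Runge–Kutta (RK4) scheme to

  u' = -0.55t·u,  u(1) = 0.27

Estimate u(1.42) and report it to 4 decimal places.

0.2042

RK4: k1 = f(t_n, u_n); k2 = f(t_n + h/2, u_n + (h/2)·k1); k3 = f(t_n + h/2, u_n + (h/2)·k2); k4 = f(t_n + h, u_n + h·k3); u_{n+1} = u_n + (h/6)·(k1 + 2k2 + 2k3 + k4).
t=1.000000, u=0.270000:
  k1 = f(1.000000, 0.270000) = -0.148500
  k2 = f(1.210000, 0.238815) = -0.158931
  k3 = f(1.210000, 0.236624) = -0.157474
  k4 = f(1.420000, 0.203861) = -0.159216
  u ← 0.270000 + (0.42/6)·(k1 + 2k2 + 2k3 + k4) = 0.204163
u(1.42) ≈ 0.2042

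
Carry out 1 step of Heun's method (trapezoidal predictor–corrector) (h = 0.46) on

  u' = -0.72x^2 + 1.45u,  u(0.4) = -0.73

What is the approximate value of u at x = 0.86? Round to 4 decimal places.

Heun: k1 = f(x_n, u_n); k2 = f(x_n + h, u_n + h·k1); u_{n+1} = u_n + (h/2)·(k1 + k2).
x=0.400000, u=-0.730000:
  k1 = f(0.400000, -0.730000) = -1.173700
  k2 = f(0.860000, -1.269902) = -2.373870
  u ← -0.730000 + (0.46/2)·(-1.173700 + (-2.373870)) = -1.545941
u(0.86) ≈ -1.5459

-1.5459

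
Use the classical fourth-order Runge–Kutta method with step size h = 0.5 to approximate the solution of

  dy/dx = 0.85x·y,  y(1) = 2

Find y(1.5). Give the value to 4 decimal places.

3.4011

RK4: k1 = f(x_n, y_n); k2 = f(x_n + h/2, y_n + (h/2)·k1); k3 = f(x_n + h/2, y_n + (h/2)·k2); k4 = f(x_n + h, y_n + h·k3); y_{n+1} = y_n + (h/6)·(k1 + 2k2 + 2k3 + k4).
x=1.000000, y=2.000000:
  k1 = f(1.000000, 2.000000) = 1.700000
  k2 = f(1.250000, 2.425000) = 2.576562
  k3 = f(1.250000, 2.644141) = 2.809399
  k4 = f(1.500000, 3.404700) = 4.340992
  y ← 2.000000 + (0.5/6)·(k1 + 2k2 + 2k3 + k4) = 3.401076
y(1.5) ≈ 3.4011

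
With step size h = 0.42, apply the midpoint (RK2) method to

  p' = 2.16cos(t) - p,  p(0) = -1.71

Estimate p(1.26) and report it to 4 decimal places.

Midpoint: k1 = f(t_n, p_n); k2 = f(t_n + h/2, p_n + (h/2)·k1); p_{n+1} = p_n + h·k2.
t=0.000000, p=-1.710000:
  k1 = f(0.000000, -1.710000) = 3.870000
  k2 = f(0.210000, -0.897300) = 3.009847
  p ← -1.710000 + 0.42·3.009847 = -0.445864
t=0.420000, p=-0.445864:
  k1 = f(0.420000, -0.445864) = 2.418136
  k2 = f(0.630000, 0.061944) = 1.683395
  p ← -0.445864 + 0.42·1.683395 = 0.261162
t=0.840000, p=0.261162:
  k1 = f(0.840000, 0.261162) = 1.180558
  k2 = f(1.050000, 0.509079) = 0.565675
  p ← 0.261162 + 0.42·0.565675 = 0.498745
p(1.26) ≈ 0.4987

0.4987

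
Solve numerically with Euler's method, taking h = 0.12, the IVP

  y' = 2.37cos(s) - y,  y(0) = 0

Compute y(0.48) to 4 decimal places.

Euler: y_{n+1} = y_n + h·f(s_n, y_n).
s=0.000000, y=0.000000: f=2.370000 → y ← 0.000000 + 0.12·2.370000 = 0.284400
s=0.120000, y=0.284400: f=2.068556 → y ← 0.284400 + 0.12·2.068556 = 0.532627
s=0.240000, y=0.532627: f=1.769444 → y ← 0.532627 + 0.12·1.769444 = 0.744960
s=0.360000, y=0.744960: f=1.473115 → y ← 0.744960 + 0.12·1.473115 = 0.921734
y(0.48) ≈ 0.9217

0.9217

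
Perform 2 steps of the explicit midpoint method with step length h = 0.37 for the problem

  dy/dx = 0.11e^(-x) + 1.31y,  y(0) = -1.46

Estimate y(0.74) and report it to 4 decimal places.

-3.6476

Midpoint: k1 = f(x_n, y_n); k2 = f(x_n + h/2, y_n + (h/2)·k1); y_{n+1} = y_n + h·k2.
x=0.000000, y=-1.460000:
  k1 = f(0.000000, -1.460000) = -1.802600
  k2 = f(0.185000, -1.793481) = -2.258039
  y ← -1.460000 + 0.37·(-2.258039) = -2.295474
x=0.370000, y=-2.295474:
  k1 = f(0.370000, -2.295474) = -2.931091
  k2 = f(0.555000, -2.837726) = -3.654273
  y ← -2.295474 + 0.37·(-3.654273) = -3.647555
y(0.74) ≈ -3.6476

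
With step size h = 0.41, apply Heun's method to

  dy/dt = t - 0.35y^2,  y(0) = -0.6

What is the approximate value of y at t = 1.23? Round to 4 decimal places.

0.0527

Heun: k1 = f(t_n, y_n); k2 = f(t_n + h, y_n + h·k1); y_{n+1} = y_n + (h/2)·(k1 + k2).
t=0.000000, y=-0.600000:
  k1 = f(0.000000, -0.600000) = -0.126000
  k2 = f(0.410000, -0.651660) = 0.261369
  y ← -0.600000 + (0.41/2)·(-0.126000 + 0.261369) = -0.572249
t=0.410000, y=-0.572249:
  k1 = f(0.410000, -0.572249) = 0.295386
  k2 = f(0.820000, -0.451141) = 0.748765
  y ← -0.572249 + (0.41/2)·(0.295386 + 0.748765) = -0.358199
t=0.820000, y=-0.358199:
  k1 = f(0.820000, -0.358199) = 0.775093
  k2 = f(1.230000, -0.040410) = 1.229428
  y ← -0.358199 + (0.41/2)·(0.775093 + 1.229428) = 0.052728
y(1.23) ≈ 0.0527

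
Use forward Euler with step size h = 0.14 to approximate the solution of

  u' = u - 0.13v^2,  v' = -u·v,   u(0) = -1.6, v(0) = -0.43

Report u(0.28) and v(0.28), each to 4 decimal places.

-2.0882, -0.6610

Euler on (u,v): u_{n+1} = u_n + h·u', v_{n+1} = v_n + h·v'.
0.000000: (-1.600000, -0.430000); f=(-1.624037, -0.688000) → (-1.827365, -0.526320)
0.140000: (-1.827365, -0.526320); f=(-1.863377, -0.961779) → (-2.088238, -0.660969)
(u(0.28), v(0.28)) ≈ (-2.0882, -0.6610)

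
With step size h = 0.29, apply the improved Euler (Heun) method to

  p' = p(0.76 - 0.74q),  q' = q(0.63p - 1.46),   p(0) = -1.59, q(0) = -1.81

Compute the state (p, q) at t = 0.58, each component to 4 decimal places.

Heun on (p,q): k1 = f(t_n, state_n); k2 = f(t_n + h, state_n + h·k1); state_{n+1} = state_n + (h/2)·(k1 + k2).
0.000000: (-1.590000, -1.810000)
  k1 = (-3.338046, 4.455677)
  predictor → (-2.558033, -0.517854)
  k2 = (-2.924374, 1.590619)
  → (-2.498051, -0.933287)
0.290000: (-2.498051, -0.933287)
  k1 = (-3.623754, 2.831380)
  predictor → (-3.548939, -0.112187)
  k2 = (-2.991821, 0.414624)
  → (-3.457309, -0.462617)
(p(0.58), q(0.58)) ≈ (-3.4573, -0.4626)

-3.4573, -0.4626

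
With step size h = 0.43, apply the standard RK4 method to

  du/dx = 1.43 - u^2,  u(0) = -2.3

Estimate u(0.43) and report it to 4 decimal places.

-11.5645

RK4: k1 = f(x_n, u_n); k2 = f(x_n + h/2, u_n + (h/2)·k1); k3 = f(x_n + h/2, u_n + (h/2)·k2); k4 = f(x_n + h, u_n + h·k3); u_{n+1} = u_n + (h/6)·(k1 + 2k2 + 2k3 + k4).
x=0.000000, u=-2.300000:
  k1 = f(0.000000, -2.300000) = -3.860000
  k2 = f(0.215000, -3.129900) = -8.366274
  k3 = f(0.215000, -4.098749) = -15.369743
  k4 = f(0.430000, -8.908989) = -77.940091
  u ← -2.300000 + (0.43/6)·(k1 + 2k2 + 2k3 + k4) = -11.564502
u(0.43) ≈ -11.5645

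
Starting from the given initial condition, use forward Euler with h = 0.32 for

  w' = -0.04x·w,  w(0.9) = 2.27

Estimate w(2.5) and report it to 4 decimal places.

Euler: w_{n+1} = w_n + h·f(x_n, w_n).
x=0.900000, w=2.270000: f=-0.081720 → w ← 2.270000 + 0.32·(-0.081720) = 2.243850
x=1.220000, w=2.243850: f=-0.109500 → w ← 2.243850 + 0.32·(-0.109500) = 2.208810
x=1.540000, w=2.208810: f=-0.136063 → w ← 2.208810 + 0.32·(-0.136063) = 2.165270
x=1.860000, w=2.165270: f=-0.161096 → w ← 2.165270 + 0.32·(-0.161096) = 2.113719
x=2.180000, w=2.113719: f=-0.184316 → w ← 2.113719 + 0.32·(-0.184316) = 2.054738
w(2.5) ≈ 2.0547

2.0547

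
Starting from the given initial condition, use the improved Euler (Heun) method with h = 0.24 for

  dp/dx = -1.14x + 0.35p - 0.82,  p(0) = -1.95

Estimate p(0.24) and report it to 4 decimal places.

-2.3586

Heun: k1 = f(x_n, p_n); k2 = f(x_n + h, p_n + h·k1); p_{n+1} = p_n + (h/2)·(k1 + k2).
x=0.000000, p=-1.950000:
  k1 = f(0.000000, -1.950000) = -1.502500
  k2 = f(0.240000, -2.310600) = -1.902310
  p ← -1.950000 + (0.24/2)·(-1.502500 + (-1.902310)) = -2.358577
p(0.24) ≈ -2.3586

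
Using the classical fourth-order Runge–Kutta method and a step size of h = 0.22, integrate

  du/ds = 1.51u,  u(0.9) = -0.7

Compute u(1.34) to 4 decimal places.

RK4: k1 = f(s_n, u_n); k2 = f(s_n + h/2, u_n + (h/2)·k1); k3 = f(s_n + h/2, u_n + (h/2)·k2); k4 = f(s_n + h, u_n + h·k3); u_{n+1} = u_n + (h/6)·(k1 + 2k2 + 2k3 + k4).
s=0.900000, u=-0.700000:
  k1 = f(0.900000, -0.700000) = -1.057000
  k2 = f(1.010000, -0.816270) = -1.232568
  k3 = f(1.010000, -0.835582) = -1.261729
  k4 = f(1.120000, -0.977580) = -1.476147
  u ← -0.700000 + (0.22/6)·(k1 + 2k2 + 2k3 + k4) = -0.975797
s=1.120000, u=-0.975797:
  k1 = f(1.120000, -0.975797) = -1.473454
  k2 = f(1.230000, -1.137877) = -1.718194
  k3 = f(1.230000, -1.164799) = -1.758846
  k4 = f(1.340000, -1.362743) = -2.057742
  u ← -0.975797 + (0.22/6)·(k1 + 2k2 + 2k3 + k4) = -1.360257
u(1.34) ≈ -1.3603

-1.3603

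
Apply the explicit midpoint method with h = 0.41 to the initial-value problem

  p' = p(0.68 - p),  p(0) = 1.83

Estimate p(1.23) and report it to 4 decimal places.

1.0029

Midpoint: k1 = f(t_n, p_n); k2 = f(t_n + h/2, p_n + (h/2)·k1); p_{n+1} = p_n + h·k2.
t=0.000000, p=1.830000:
  k1 = f(0.000000, 1.830000) = -2.104500
  k2 = f(0.205000, 1.398578) = -1.004986
  p ← 1.830000 + 0.41·(-1.004986) = 1.417956
t=0.410000, p=1.417956:
  k1 = f(0.410000, 1.417956) = -1.046388
  k2 = f(0.615000, 1.203446) = -0.629939
  p ← 1.417956 + 0.41·(-0.629939) = 1.159681
t=0.820000, p=1.159681:
  k1 = f(0.820000, 1.159681) = -0.556276
  k2 = f(1.025000, 1.045644) = -0.382333
  p ← 1.159681 + 0.41·(-0.382333) = 1.002924
p(1.23) ≈ 1.0029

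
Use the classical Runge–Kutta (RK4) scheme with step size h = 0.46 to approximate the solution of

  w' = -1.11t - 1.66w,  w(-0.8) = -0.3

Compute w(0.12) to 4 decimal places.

RK4: k1 = f(t_n, w_n); k2 = f(t_n + h/2, w_n + (h/2)·k1); k3 = f(t_n + h/2, w_n + (h/2)·k2); k4 = f(t_n + h, w_n + h·k3); w_{n+1} = w_n + (h/6)·(k1 + 2k2 + 2k3 + k4).
t=-0.800000, w=-0.300000:
  k1 = f(-0.800000, -0.300000) = 1.386000
  k2 = f(-0.570000, 0.018780) = 0.601525
  k3 = f(-0.570000, -0.161649) = 0.901038
  k4 = f(-0.340000, 0.114477) = 0.187368
  w ← -0.300000 + (0.46/6)·(k1 + 2k2 + 2k3 + k4) = 0.051018
t=-0.340000, w=0.051018:
  k1 = f(-0.340000, 0.051018) = 0.292710
  k2 = f(-0.110000, 0.118341) = -0.074346
  k3 = f(-0.110000, 0.033918) = 0.065796
  k4 = f(0.120000, 0.081284) = -0.268131
  w ← 0.051018 + (0.46/6)·(k1 + 2k2 + 2k3 + k4) = 0.051591
w(0.12) ≈ 0.0516

0.0516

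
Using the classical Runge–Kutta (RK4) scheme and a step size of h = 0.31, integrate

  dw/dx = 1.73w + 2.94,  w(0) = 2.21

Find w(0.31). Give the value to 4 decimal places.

RK4: k1 = f(x_n, w_n); k2 = f(x_n + h/2, w_n + (h/2)·k1); k3 = f(x_n + h/2, w_n + (h/2)·k2); k4 = f(x_n + h, w_n + h·k3); w_{n+1} = w_n + (h/6)·(k1 + 2k2 + 2k3 + k4).
x=0.000000, w=2.210000:
  k1 = f(0.000000, 2.210000) = 6.763300
  k2 = f(0.155000, 3.258311) = 8.576879
  k3 = f(0.155000, 3.539416) = 9.063190
  k4 = f(0.310000, 5.019589) = 11.623889
  w ← 2.210000 + (0.31/6)·(k1 + 2k2 + 2k3 + k4) = 4.982812
w(0.31) ≈ 4.9828

4.9828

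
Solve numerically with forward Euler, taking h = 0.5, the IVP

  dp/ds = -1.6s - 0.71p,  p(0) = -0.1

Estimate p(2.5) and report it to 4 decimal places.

-2.8253

Euler: p_{n+1} = p_n + h·f(s_n, p_n).
s=0.000000, p=-0.100000: f=0.071000 → p ← -0.100000 + 0.5·0.071000 = -0.064500
s=0.500000, p=-0.064500: f=-0.754205 → p ← -0.064500 + 0.5·(-0.754205) = -0.441603
s=1.000000, p=-0.441603: f=-1.286462 → p ← -0.441603 + 0.5·(-1.286462) = -1.084834
s=1.500000, p=-1.084834: f=-1.629768 → p ← -1.084834 + 0.5·(-1.629768) = -1.899718
s=2.000000, p=-1.899718: f=-1.851200 → p ← -1.899718 + 0.5·(-1.851200) = -2.825318
p(2.5) ≈ -2.8253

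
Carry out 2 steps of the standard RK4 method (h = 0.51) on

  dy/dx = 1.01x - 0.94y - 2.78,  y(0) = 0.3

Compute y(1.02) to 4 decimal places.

-1.3165

RK4: k1 = f(x_n, y_n); k2 = f(x_n + h/2, y_n + (h/2)·k1); k3 = f(x_n + h/2, y_n + (h/2)·k2); k4 = f(x_n + h, y_n + h·k3); y_{n+1} = y_n + (h/6)·(k1 + 2k2 + 2k3 + k4).
x=0.000000, y=0.300000:
  k1 = f(0.000000, 0.300000) = -3.062000
  k2 = f(0.255000, -0.480810) = -2.070489
  k3 = f(0.255000, -0.227975) = -2.308154
  k4 = f(0.510000, -0.877158) = -1.440371
  y ← 0.300000 + (0.51/6)·(k1 + 2k2 + 2k3 + k4) = -0.827071
x=0.510000, y=-0.827071:
  k1 = f(0.510000, -0.827071) = -1.487453
  k2 = f(0.765000, -1.206371) = -0.873361
  k3 = f(0.765000, -1.049778) = -1.020559
  k4 = f(1.020000, -1.347556) = -0.483098
  y ← -0.827071 + (0.51/6)·(k1 + 2k2 + 2k3 + k4) = -1.316534
y(1.02) ≈ -1.3165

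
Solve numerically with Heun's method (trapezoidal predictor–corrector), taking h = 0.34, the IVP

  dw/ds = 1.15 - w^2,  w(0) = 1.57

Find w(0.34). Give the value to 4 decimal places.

1.3276

Heun: k1 = f(s_n, w_n); k2 = f(s_n + h, w_n + h·k1); w_{n+1} = w_n + (h/2)·(k1 + k2).
s=0.000000, w=1.570000:
  k1 = f(0.000000, 1.570000) = -1.314900
  k2 = f(0.340000, 1.122934) = -0.110981
  w ← 1.570000 + (0.34/2)·(-1.314900 + (-0.110981)) = 1.327600
w(0.34) ≈ 1.3276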